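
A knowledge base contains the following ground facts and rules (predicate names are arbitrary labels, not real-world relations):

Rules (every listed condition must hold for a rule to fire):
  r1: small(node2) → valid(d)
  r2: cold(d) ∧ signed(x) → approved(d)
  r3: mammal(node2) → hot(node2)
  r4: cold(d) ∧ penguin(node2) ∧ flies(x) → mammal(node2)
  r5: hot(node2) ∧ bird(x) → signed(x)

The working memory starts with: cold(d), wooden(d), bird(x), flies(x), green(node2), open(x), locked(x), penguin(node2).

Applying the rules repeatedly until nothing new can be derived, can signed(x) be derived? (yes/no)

Round 1: r4 [cold(d) ∧ penguin(node2) ∧ flies(x) → mammal(node2)]. New: mammal(node2).
Round 2: r3 [mammal(node2) → hot(node2)]. New: hot(node2).
Round 3: r5 [hot(node2) ∧ bird(x) → signed(x)]. New: signed(x).
Round 4: r2 [cold(d) ∧ signed(x) → approved(d)]. New: approved(d).
signed(x) appears in round 3, so it is derivable.

yes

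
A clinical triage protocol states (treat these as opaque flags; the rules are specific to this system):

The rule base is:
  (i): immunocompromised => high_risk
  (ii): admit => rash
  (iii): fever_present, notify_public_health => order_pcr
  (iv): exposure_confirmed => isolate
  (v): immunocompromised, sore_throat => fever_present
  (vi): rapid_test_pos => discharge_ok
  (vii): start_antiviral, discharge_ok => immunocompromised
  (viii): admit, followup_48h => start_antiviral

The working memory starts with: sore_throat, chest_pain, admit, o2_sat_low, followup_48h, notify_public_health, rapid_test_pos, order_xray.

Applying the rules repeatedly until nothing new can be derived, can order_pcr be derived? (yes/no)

yes

Round 1: (ii) [admit => rash]; (vi) [rapid_test_pos => discharge_ok]; (viii) [admit, followup_48h => start_antiviral]. New: rash, discharge_ok, start_antiviral.
Round 2: (vii) [start_antiviral, discharge_ok => immunocompromised]. New: immunocompromised.
Round 3: (i) [immunocompromised => high_risk]; (v) [immunocompromised, sore_throat => fever_present]. New: high_risk, fever_present.
Round 4: (iii) [fever_present, notify_public_health => order_pcr]. New: order_pcr.
order_pcr appears in round 4, so it is derivable.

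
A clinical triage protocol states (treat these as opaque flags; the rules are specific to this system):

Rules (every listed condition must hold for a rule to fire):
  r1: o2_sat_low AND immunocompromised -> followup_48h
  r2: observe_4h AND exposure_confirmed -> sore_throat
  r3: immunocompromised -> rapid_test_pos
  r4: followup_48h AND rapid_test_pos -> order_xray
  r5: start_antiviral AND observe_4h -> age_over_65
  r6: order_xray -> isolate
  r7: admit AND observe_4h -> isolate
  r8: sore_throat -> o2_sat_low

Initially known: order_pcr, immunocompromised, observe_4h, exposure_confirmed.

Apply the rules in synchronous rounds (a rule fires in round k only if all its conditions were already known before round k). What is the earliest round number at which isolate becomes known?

Round 1: r2 [observe_4h AND exposure_confirmed -> sore_throat]; r3 [immunocompromised -> rapid_test_pos]. New: sore_throat, rapid_test_pos.
Round 2: r8 [sore_throat -> o2_sat_low]. New: o2_sat_low.
Round 3: r1 [o2_sat_low AND immunocompromised -> followup_48h]. New: followup_48h.
Round 4: r4 [followup_48h AND rapid_test_pos -> order_xray]. New: order_xray.
Round 5: r6 [order_xray -> isolate]. New: isolate.
isolate first appears in round 5.

5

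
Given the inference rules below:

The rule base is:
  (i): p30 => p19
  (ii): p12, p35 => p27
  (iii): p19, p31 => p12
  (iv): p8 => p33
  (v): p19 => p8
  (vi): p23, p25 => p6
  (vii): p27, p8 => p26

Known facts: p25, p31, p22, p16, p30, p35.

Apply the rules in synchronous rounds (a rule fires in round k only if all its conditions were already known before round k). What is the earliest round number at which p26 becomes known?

4

Round 1 fires (i), giving p19.
Round 2 fires (iii), (v), giving p12, p8.
Round 3 fires (ii), (iv), giving p27, p33.
Round 4 fires (vii), giving p26.
p26 first appears in round 4.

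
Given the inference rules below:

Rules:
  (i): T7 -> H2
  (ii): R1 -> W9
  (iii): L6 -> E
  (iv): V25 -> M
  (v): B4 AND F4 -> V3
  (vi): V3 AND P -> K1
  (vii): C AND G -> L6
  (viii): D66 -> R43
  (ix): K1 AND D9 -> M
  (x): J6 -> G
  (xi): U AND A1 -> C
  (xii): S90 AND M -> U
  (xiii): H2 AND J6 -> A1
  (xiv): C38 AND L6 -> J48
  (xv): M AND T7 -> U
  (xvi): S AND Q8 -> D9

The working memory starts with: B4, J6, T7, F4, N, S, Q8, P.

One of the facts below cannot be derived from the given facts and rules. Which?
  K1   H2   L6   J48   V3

Round 1 fires (i), (v), (x), (xvi), giving H2, V3, G, D9.
Round 2 fires (vi), (xiii), giving K1, A1.
Round 3 fires (ix), giving M.
Round 4 fires (xv), giving U.
Round 5 fires (xi), giving C.
Round 6 fires (vii), giving L6.
Round 7 fires (iii), giving E.
Derived: K1 (round 2), L6 (round 6), V3 (round 1), H2 (round 1). J48 never appears in any round.

J48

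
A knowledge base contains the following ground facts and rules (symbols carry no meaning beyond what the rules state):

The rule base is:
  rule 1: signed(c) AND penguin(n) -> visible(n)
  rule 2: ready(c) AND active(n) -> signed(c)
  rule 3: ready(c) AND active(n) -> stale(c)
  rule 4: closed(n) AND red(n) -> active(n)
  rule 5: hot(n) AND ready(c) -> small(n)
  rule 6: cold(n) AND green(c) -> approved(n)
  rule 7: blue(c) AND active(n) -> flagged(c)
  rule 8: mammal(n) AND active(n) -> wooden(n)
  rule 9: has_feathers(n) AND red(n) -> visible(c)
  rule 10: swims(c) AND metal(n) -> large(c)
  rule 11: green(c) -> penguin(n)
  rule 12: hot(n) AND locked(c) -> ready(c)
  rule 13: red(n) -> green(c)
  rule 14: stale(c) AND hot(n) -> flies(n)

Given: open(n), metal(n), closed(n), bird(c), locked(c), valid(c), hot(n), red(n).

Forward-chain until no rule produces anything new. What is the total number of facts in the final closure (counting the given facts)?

Round 1: rule 4 [closed(n) AND red(n) -> active(n)]; rule 12 [hot(n) AND locked(c) -> ready(c)]; rule 13 [red(n) -> green(c)]. Adds active(n), ready(c), green(c).
Round 2: rule 2 [ready(c) AND active(n) -> signed(c)]; rule 3 [ready(c) AND active(n) -> stale(c)]; rule 5 [hot(n) AND ready(c) -> small(n)]; rule 11 [green(c) -> penguin(n)]. Adds signed(c), stale(c), small(n), penguin(n).
Round 3: rule 1 [signed(c) AND penguin(n) -> visible(n)]; rule 14 [stale(c) AND hot(n) -> flies(n)]. Adds visible(n), flies(n).
Closure: {active(n), bird(c), closed(n), flies(n), green(c), hot(n), locked(c), metal(n), open(n), penguin(n), ready(c), red(n), signed(c), small(n), stale(c), valid(c), visible(n)} — 17 facts.

17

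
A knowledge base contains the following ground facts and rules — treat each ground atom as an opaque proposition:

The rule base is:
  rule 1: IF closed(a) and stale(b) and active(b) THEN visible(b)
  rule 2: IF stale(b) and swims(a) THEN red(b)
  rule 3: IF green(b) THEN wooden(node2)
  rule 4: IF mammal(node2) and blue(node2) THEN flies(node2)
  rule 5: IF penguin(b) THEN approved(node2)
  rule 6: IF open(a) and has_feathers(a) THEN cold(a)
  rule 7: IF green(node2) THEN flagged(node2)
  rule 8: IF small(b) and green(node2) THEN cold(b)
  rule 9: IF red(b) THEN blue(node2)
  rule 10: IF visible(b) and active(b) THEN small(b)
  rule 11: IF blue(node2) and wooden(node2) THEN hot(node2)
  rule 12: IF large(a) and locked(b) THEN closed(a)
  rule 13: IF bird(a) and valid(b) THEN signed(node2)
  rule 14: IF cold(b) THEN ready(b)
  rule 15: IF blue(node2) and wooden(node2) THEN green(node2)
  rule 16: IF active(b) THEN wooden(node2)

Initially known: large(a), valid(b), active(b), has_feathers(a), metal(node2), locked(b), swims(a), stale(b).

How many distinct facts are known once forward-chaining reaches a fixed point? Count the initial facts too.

19

Round 1 fires rule 2, rule 12, rule 16, giving red(b), closed(a), wooden(node2).
Round 2 fires rule 1, rule 9, giving visible(b), blue(node2).
Round 3 fires rule 10, rule 11, rule 15, giving small(b), hot(node2), green(node2).
Round 4 fires rule 7, rule 8, giving flagged(node2), cold(b).
Round 5 fires rule 14, giving ready(b).
Closure: {active(b), blue(node2), closed(a), cold(b), flagged(node2), green(node2), has_feathers(a), hot(node2), large(a), locked(b), metal(node2), ready(b), red(b), small(b), stale(b), swims(a), valid(b), visible(b), wooden(node2)} — 19 facts.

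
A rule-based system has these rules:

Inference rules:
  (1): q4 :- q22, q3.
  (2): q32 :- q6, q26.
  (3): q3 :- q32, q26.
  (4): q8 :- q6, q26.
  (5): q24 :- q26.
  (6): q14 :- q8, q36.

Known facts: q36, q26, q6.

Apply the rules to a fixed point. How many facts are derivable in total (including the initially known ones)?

Round 1 fires (2), (4), (5), giving q32, q8, q24.
Round 2 fires (3), (6), giving q3, q14.
Closure: {q14, q24, q26, q3, q32, q36, q6, q8} — 8 facts.

8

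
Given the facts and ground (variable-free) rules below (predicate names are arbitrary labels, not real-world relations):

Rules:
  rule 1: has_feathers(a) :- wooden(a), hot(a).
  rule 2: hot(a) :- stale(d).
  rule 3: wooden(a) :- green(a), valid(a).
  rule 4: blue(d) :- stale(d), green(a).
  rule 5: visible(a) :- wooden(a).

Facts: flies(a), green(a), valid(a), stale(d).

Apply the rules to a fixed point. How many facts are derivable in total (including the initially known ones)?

Round 1 — rule 2, rule 3, rule 4, derive hot(a), wooden(a), blue(d).
Round 2 — rule 1, rule 5, derive has_feathers(a), visible(a).
Closure: {blue(d), flies(a), green(a), has_feathers(a), hot(a), stale(d), valid(a), visible(a), wooden(a)} — 9 facts.

9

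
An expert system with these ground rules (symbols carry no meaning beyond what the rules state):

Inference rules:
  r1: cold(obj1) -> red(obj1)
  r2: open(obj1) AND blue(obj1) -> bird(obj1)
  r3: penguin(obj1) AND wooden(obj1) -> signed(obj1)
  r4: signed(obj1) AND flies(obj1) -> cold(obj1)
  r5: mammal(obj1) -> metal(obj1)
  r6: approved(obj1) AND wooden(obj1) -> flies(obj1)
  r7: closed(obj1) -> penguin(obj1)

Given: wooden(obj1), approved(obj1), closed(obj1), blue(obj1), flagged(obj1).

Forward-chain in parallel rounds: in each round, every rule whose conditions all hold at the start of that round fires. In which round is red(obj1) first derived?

4

Round 1 fires r6, r7, giving flies(obj1), penguin(obj1).
Round 2 fires r3, giving signed(obj1).
Round 3 fires r4, giving cold(obj1).
Round 4 fires r1, giving red(obj1).
red(obj1) first appears in round 4.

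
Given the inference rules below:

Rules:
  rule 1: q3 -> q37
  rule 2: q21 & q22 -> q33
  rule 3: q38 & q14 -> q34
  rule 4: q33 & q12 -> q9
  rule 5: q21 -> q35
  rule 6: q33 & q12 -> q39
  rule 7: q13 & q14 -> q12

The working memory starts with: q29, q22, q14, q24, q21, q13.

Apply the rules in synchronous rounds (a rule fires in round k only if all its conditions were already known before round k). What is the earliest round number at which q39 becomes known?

Round 1: rule 2 [q21 & q22 -> q33]; rule 5 [q21 -> q35]; rule 7 [q13 & q14 -> q12]. New: q33, q35, q12.
Round 2: rule 4 [q33 & q12 -> q9]; rule 6 [q33 & q12 -> q39]. New: q9, q39.
q39 first appears in round 2.

2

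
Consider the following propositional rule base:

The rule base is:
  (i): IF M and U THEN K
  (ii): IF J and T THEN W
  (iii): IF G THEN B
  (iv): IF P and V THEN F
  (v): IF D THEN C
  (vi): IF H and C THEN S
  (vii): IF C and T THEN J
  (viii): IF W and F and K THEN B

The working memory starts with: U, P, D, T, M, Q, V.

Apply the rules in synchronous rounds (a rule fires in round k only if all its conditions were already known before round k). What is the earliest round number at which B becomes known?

4

Round 1 — (i), (iv), (v), derive K, F, C.
Round 2 — (vii), derive J.
Round 3 — (ii), derive W.
Round 4 — (viii), derive B.
B first appears in round 4.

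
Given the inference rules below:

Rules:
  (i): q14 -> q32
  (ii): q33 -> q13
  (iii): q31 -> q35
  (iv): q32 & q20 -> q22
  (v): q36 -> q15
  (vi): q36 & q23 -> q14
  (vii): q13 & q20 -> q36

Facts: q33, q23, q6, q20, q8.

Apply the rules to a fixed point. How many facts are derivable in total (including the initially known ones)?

Round 1: (ii) [q33 -> q13]. Adds q13.
Round 2: (vii) [q13 & q20 -> q36]. Adds q36.
Round 3: (v) [q36 -> q15]; (vi) [q36 & q23 -> q14]. Adds q15, q14.
Round 4: (i) [q14 -> q32]. Adds q32.
Round 5: (iv) [q32 & q20 -> q22]. Adds q22.
Closure: {q13, q14, q15, q20, q22, q23, q32, q33, q36, q6, q8} — 11 facts.

11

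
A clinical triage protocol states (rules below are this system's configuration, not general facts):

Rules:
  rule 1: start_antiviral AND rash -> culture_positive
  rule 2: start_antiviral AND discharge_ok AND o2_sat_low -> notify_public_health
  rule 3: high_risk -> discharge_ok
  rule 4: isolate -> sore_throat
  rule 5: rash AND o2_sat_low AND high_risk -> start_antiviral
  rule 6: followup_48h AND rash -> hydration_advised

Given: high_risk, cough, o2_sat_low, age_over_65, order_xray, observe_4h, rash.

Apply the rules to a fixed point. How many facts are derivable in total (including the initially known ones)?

11

Round 1 — rule 3, rule 5, derive discharge_ok, start_antiviral.
Round 2 — rule 1, rule 2, derive culture_positive, notify_public_health.
Closure: {age_over_65, cough, culture_positive, discharge_ok, high_risk, notify_public_health, o2_sat_low, observe_4h, order_xray, rash, start_antiviral} — 11 facts.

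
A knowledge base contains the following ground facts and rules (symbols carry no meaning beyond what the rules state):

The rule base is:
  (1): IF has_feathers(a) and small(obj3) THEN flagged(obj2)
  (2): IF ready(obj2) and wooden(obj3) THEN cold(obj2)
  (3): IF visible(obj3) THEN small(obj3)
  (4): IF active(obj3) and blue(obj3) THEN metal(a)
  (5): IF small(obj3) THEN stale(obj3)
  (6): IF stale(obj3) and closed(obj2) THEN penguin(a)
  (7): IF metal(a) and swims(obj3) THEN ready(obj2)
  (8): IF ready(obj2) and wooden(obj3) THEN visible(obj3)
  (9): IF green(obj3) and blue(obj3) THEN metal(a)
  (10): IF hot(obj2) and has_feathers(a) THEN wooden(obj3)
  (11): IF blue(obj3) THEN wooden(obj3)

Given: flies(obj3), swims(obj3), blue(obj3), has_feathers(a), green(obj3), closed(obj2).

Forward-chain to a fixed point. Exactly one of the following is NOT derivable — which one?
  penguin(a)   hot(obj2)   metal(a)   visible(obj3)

Round 1: (9) [IF green(obj3) and blue(obj3) THEN metal(a)]; (11) [IF blue(obj3) THEN wooden(obj3)]. Adds metal(a), wooden(obj3).
Round 2: (7) [IF metal(a) and swims(obj3) THEN ready(obj2)]. Adds ready(obj2).
Round 3: (2) [IF ready(obj2) and wooden(obj3) THEN cold(obj2)]; (8) [IF ready(obj2) and wooden(obj3) THEN visible(obj3)]. Adds cold(obj2), visible(obj3).
Round 4: (3) [IF visible(obj3) THEN small(obj3)]. Adds small(obj3).
Round 5: (1) [IF has_feathers(a) and small(obj3) THEN flagged(obj2)]; (5) [IF small(obj3) THEN stale(obj3)]. Adds flagged(obj2), stale(obj3).
Round 6: (6) [IF stale(obj3) and closed(obj2) THEN penguin(a)]. Adds penguin(a).
Derived: penguin(a) (round 6), metal(a) (round 1), visible(obj3) (round 3). hot(obj2) never appears in any round.

hot(obj2)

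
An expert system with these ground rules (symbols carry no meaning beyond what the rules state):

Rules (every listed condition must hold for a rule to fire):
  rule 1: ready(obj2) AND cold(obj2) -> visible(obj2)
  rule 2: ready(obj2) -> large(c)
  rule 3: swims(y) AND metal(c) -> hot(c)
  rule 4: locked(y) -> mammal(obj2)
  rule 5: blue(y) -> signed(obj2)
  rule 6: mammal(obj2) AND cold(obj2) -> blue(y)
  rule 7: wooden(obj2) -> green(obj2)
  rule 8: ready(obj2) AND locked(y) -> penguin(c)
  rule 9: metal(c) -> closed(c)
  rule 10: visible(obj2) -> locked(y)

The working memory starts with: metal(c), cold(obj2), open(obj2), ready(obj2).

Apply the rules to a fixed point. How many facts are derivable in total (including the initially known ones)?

Round 1: rule 1 [ready(obj2) AND cold(obj2) -> visible(obj2)]; rule 2 [ready(obj2) -> large(c)]; rule 9 [metal(c) -> closed(c)]. Adds visible(obj2), large(c), closed(c).
Round 2: rule 10 [visible(obj2) -> locked(y)]. Adds locked(y).
Round 3: rule 4 [locked(y) -> mammal(obj2)]; rule 8 [ready(obj2) AND locked(y) -> penguin(c)]. Adds mammal(obj2), penguin(c).
Round 4: rule 6 [mammal(obj2) AND cold(obj2) -> blue(y)]. Adds blue(y).
Round 5: rule 5 [blue(y) -> signed(obj2)]. Adds signed(obj2).
Closure: {blue(y), closed(c), cold(obj2), large(c), locked(y), mammal(obj2), metal(c), open(obj2), penguin(c), ready(obj2), signed(obj2), visible(obj2)} — 12 facts.

12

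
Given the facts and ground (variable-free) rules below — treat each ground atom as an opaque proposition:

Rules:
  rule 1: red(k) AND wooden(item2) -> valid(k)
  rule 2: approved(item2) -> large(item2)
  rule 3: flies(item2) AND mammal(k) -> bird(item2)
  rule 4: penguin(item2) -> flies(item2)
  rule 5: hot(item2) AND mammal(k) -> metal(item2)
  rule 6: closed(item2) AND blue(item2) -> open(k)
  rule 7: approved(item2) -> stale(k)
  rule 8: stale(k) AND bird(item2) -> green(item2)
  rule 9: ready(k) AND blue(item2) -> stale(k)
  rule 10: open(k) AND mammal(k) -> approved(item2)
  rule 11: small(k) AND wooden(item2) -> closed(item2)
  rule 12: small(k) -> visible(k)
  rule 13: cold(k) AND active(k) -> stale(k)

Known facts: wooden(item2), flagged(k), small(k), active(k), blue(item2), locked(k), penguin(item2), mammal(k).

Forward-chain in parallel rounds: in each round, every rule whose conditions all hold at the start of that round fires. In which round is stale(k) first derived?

Round 1: rule 4 [penguin(item2) -> flies(item2)]; rule 11 [small(k) AND wooden(item2) -> closed(item2)]; rule 12 [small(k) -> visible(k)]. New: flies(item2), closed(item2), visible(k).
Round 2: rule 3 [flies(item2) AND mammal(k) -> bird(item2)]; rule 6 [closed(item2) AND blue(item2) -> open(k)]. New: bird(item2), open(k).
Round 3: rule 10 [open(k) AND mammal(k) -> approved(item2)]. New: approved(item2).
Round 4: rule 2 [approved(item2) -> large(item2)]; rule 7 [approved(item2) -> stale(k)]. New: large(item2), stale(k).
stale(k) first appears in round 4.

4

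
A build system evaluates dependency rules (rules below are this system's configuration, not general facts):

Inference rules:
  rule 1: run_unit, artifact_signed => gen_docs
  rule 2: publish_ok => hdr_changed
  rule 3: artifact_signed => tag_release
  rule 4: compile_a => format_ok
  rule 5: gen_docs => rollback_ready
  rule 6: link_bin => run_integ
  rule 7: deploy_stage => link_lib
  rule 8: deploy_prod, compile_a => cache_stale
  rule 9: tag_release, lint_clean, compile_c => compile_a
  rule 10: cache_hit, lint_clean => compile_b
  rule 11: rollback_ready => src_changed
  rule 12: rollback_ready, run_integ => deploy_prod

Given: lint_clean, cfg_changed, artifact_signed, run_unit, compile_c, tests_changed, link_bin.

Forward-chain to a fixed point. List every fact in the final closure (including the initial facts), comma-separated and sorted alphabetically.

artifact_signed, cache_stale, cfg_changed, compile_a, compile_c, deploy_prod, format_ok, gen_docs, link_bin, lint_clean, rollback_ready, run_integ, run_unit, src_changed, tag_release, tests_changed

Round 1: rule 1 [run_unit, artifact_signed => gen_docs]; rule 3 [artifact_signed => tag_release]; rule 6 [link_bin => run_integ]. New: gen_docs, tag_release, run_integ.
Round 2: rule 5 [gen_docs => rollback_ready]; rule 9 [tag_release, lint_clean, compile_c => compile_a]. New: rollback_ready, compile_a.
Round 3: rule 4 [compile_a => format_ok]; rule 11 [rollback_ready => src_changed]; rule 12 [rollback_ready, run_integ => deploy_prod]. New: format_ok, src_changed, deploy_prod.
Round 4: rule 8 [deploy_prod, compile_a => cache_stale]. New: cache_stale.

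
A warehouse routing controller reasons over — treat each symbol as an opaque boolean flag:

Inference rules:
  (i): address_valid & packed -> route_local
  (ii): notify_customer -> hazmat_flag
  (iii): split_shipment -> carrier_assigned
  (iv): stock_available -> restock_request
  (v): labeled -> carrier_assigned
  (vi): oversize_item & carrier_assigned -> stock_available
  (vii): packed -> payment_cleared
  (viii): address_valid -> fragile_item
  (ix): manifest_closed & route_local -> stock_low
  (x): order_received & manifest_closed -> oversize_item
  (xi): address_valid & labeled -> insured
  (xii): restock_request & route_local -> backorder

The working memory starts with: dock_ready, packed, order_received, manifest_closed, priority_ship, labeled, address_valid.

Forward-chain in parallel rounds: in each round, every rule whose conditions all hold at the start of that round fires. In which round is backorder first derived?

4

[1] (i) [address_valid & packed -> route_local]; (v) [labeled -> carrier_assigned]; (vii) [packed -> payment_cleared]; (viii) [address_valid -> fragile_item]; (x) [order_received & manifest_closed -> oversize_item]; (xi) [address_valid & labeled -> insured]. ⇒ new: route_local, carrier_assigned, payment_cleared, fragile_item, oversize_item, insured.
[2] (vi) [oversize_item & carrier_assigned -> stock_available]; (ix) [manifest_closed & route_local -> stock_low]. ⇒ new: stock_available, stock_low.
[3] (iv) [stock_available -> restock_request]. ⇒ new: restock_request.
[4] (xii) [restock_request & route_local -> backorder]. ⇒ new: backorder.
backorder first appears in round 4.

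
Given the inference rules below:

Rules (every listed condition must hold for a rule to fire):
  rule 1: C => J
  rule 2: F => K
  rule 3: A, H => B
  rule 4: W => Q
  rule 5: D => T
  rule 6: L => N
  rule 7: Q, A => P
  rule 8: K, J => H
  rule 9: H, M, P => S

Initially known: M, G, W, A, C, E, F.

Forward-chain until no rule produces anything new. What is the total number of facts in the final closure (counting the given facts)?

14

[1] rule 1 [C => J]; rule 2 [F => K]; rule 4 [W => Q]. ⇒ new: J, K, Q.
[2] rule 7 [Q, A => P]; rule 8 [K, J => H]. ⇒ new: P, H.
[3] rule 3 [A, H => B]; rule 9 [H, M, P => S]. ⇒ new: B, S.
Closure: {A, B, C, E, F, G, H, J, K, M, P, Q, S, W} — 14 facts.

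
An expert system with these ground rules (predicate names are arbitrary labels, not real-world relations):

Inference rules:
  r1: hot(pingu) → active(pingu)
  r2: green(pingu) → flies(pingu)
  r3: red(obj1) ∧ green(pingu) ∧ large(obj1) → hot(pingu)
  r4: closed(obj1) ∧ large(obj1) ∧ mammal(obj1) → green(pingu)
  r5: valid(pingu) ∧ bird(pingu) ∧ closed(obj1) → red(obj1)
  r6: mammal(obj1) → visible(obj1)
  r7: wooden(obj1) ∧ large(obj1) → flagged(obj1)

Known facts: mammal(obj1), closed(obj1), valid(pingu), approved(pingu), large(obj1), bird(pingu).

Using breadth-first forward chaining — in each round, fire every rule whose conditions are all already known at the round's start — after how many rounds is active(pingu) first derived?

3

Round 1 fires r4, r5, r6, giving green(pingu), red(obj1), visible(obj1).
Round 2 fires r2, r3, giving flies(pingu), hot(pingu).
Round 3 fires r1, giving active(pingu).
active(pingu) first appears in round 3.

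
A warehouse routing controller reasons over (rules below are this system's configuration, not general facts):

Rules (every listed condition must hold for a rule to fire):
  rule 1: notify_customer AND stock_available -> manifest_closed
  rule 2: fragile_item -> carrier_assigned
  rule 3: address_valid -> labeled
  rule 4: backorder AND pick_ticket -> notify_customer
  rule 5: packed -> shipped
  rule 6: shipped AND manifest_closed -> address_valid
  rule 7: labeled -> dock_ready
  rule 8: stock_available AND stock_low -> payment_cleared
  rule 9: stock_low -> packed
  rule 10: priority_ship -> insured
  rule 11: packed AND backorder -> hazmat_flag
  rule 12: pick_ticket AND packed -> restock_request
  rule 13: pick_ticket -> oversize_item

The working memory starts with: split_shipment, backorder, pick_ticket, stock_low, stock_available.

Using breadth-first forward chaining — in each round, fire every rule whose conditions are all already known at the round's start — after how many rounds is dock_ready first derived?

[1] rule 4 [backorder AND pick_ticket -> notify_customer]; rule 8 [stock_available AND stock_low -> payment_cleared]; rule 9 [stock_low -> packed]; rule 13 [pick_ticket -> oversize_item]. ⇒ new: notify_customer, payment_cleared, packed, oversize_item.
[2] rule 1 [notify_customer AND stock_available -> manifest_closed]; rule 5 [packed -> shipped]; rule 11 [packed AND backorder -> hazmat_flag]; rule 12 [pick_ticket AND packed -> restock_request]. ⇒ new: manifest_closed, shipped, hazmat_flag, restock_request.
[3] rule 6 [shipped AND manifest_closed -> address_valid]. ⇒ new: address_valid.
[4] rule 3 [address_valid -> labeled]. ⇒ new: labeled.
[5] rule 7 [labeled -> dock_ready]. ⇒ new: dock_ready.
dock_ready first appears in round 5.

5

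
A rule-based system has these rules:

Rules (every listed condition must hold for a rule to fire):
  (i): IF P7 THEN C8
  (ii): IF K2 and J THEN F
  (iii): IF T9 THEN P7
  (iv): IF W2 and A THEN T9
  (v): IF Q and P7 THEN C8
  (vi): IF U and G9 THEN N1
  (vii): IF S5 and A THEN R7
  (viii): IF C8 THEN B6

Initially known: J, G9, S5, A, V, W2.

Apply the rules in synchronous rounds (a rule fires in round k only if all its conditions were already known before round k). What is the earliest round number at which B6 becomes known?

Round 1 fires (iv), (vii), giving T9, R7.
Round 2 fires (iii), giving P7.
Round 3 fires (i), giving C8.
Round 4 fires (viii), giving B6.
B6 first appears in round 4.

4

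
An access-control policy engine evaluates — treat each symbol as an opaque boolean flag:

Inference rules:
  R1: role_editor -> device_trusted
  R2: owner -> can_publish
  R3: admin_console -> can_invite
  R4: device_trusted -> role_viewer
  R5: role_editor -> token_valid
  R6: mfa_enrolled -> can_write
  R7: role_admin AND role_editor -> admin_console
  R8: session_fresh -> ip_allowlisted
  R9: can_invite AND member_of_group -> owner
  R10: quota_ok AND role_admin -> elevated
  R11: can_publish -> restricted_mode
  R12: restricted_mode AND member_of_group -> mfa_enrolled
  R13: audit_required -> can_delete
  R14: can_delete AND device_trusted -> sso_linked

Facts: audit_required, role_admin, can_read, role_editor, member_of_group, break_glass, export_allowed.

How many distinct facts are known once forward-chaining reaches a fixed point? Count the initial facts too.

[1] R1 [role_editor -> device_trusted]; R5 [role_editor -> token_valid]; R7 [role_admin AND role_editor -> admin_console]; R13 [audit_required -> can_delete]. ⇒ new: device_trusted, token_valid, admin_console, can_delete.
[2] R3 [admin_console -> can_invite]; R4 [device_trusted -> role_viewer]; R14 [can_delete AND device_trusted -> sso_linked]. ⇒ new: can_invite, role_viewer, sso_linked.
[3] R9 [can_invite AND member_of_group -> owner]. ⇒ new: owner.
[4] R2 [owner -> can_publish]. ⇒ new: can_publish.
[5] R11 [can_publish -> restricted_mode]. ⇒ new: restricted_mode.
[6] R12 [restricted_mode AND member_of_group -> mfa_enrolled]. ⇒ new: mfa_enrolled.
[7] R6 [mfa_enrolled -> can_write]. ⇒ new: can_write.
Closure: {admin_console, audit_required, break_glass, can_delete, can_invite, can_publish, can_read, can_write, device_trusted, export_allowed, member_of_group, mfa_enrolled, owner, restricted_mode, role_admin, role_editor, role_viewer, sso_linked, token_valid} — 19 facts.

19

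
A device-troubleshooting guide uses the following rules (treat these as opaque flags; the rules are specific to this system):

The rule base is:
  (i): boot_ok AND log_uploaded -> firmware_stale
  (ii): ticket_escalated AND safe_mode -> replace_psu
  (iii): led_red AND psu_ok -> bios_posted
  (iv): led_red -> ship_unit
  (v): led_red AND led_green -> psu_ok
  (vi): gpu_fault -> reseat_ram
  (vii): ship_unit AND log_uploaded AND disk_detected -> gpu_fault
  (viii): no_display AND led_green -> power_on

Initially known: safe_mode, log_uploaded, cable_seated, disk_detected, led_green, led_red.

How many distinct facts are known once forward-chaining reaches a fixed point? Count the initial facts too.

11

Round 1 — (iv), (v), derive ship_unit, psu_ok.
Round 2 — (iii), (vii), derive bios_posted, gpu_fault.
Round 3 — (vi), derive reseat_ram.
Closure: {bios_posted, cable_seated, disk_detected, gpu_fault, led_green, led_red, log_uploaded, psu_ok, reseat_ram, safe_mode, ship_unit} — 11 facts.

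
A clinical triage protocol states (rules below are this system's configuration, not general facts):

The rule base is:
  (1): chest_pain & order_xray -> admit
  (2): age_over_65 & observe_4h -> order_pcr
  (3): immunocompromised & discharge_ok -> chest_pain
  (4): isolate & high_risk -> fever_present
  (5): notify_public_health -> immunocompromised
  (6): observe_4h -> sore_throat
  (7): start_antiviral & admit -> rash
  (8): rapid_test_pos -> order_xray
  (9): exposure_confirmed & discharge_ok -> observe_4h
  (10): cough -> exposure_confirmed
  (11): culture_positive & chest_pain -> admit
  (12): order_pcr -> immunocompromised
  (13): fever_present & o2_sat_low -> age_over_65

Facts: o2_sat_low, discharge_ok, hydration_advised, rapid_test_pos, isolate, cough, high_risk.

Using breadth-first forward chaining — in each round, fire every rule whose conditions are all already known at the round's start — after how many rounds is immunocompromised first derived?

Round 1 — (4), (8), (10), derive fever_present, order_xray, exposure_confirmed.
Round 2 — (9), (13), derive observe_4h, age_over_65.
Round 3 — (2), (6), derive order_pcr, sore_throat.
Round 4 — (12), derive immunocompromised.
immunocompromised first appears in round 4.

4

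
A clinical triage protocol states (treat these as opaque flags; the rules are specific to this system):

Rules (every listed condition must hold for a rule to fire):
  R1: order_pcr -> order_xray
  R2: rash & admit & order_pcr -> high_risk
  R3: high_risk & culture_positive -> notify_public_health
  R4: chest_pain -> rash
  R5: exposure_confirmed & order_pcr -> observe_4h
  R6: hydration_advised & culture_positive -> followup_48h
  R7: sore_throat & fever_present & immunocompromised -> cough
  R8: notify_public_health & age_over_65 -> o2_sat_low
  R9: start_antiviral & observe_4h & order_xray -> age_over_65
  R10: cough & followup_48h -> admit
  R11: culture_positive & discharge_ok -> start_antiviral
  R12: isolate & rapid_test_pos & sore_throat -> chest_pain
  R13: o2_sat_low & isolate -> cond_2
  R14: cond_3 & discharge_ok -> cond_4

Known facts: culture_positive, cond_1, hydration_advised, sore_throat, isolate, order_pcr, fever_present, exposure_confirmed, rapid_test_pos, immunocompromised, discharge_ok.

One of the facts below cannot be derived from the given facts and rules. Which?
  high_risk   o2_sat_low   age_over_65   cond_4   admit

cond_4

[1] R1 [order_pcr -> order_xray]; R5 [exposure_confirmed & order_pcr -> observe_4h]; R6 [hydration_advised & culture_positive -> followup_48h]; R7 [sore_throat & fever_present & immunocompromised -> cough]; R11 [culture_positive & discharge_ok -> start_antiviral]; R12 [isolate & rapid_test_pos & sore_throat -> chest_pain]. ⇒ new: order_xray, observe_4h, followup_48h, cough, start_antiviral, chest_pain.
[2] R4 [chest_pain -> rash]; R9 [start_antiviral & observe_4h & order_xray -> age_over_65]; R10 [cough & followup_48h -> admit]. ⇒ new: rash, age_over_65, admit.
[3] R2 [rash & admit & order_pcr -> high_risk]. ⇒ new: high_risk.
[4] R3 [high_risk & culture_positive -> notify_public_health]. ⇒ new: notify_public_health.
[5] R8 [notify_public_health & age_over_65 -> o2_sat_low]. ⇒ new: o2_sat_low.
[6] R13 [o2_sat_low & isolate -> cond_2]. ⇒ new: cond_2.
Derived: age_over_65 (round 2), admit (round 2), o2_sat_low (round 5), high_risk (round 3). cond_4 never appears in any round.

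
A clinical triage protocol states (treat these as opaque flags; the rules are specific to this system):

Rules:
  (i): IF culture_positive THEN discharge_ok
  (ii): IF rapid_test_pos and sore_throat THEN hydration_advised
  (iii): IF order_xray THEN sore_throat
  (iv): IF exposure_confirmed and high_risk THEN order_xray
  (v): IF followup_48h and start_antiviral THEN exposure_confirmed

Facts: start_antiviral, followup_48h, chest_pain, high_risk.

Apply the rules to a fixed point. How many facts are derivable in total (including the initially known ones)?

7

Round 1 fires (v), giving exposure_confirmed.
Round 2 fires (iv), giving order_xray.
Round 3 fires (iii), giving sore_throat.
Closure: {chest_pain, exposure_confirmed, followup_48h, high_risk, order_xray, sore_throat, start_antiviral} — 7 facts.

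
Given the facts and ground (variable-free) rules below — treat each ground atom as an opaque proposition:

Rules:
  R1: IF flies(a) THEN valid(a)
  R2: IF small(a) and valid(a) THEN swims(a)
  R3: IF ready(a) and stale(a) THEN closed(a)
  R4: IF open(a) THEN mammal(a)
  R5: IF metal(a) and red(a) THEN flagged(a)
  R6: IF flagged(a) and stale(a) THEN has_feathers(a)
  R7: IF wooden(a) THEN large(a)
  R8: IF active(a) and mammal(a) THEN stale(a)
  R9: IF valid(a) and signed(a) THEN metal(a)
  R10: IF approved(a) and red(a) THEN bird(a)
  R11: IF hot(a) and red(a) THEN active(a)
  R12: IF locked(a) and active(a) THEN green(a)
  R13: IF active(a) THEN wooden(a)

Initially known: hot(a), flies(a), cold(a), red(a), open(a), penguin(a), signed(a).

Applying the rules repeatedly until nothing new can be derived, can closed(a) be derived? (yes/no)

no

Round 1 fires R1, R4, R11, giving valid(a), mammal(a), active(a).
Round 2 fires R8, R9, R13, giving stale(a), metal(a), wooden(a).
Round 3 fires R5, R7, giving flagged(a), large(a).
Round 4 fires R6, giving has_feathers(a).
Fixed point reached. closed(a) is concluded only by R3; R3 needs ready(a) (never derived).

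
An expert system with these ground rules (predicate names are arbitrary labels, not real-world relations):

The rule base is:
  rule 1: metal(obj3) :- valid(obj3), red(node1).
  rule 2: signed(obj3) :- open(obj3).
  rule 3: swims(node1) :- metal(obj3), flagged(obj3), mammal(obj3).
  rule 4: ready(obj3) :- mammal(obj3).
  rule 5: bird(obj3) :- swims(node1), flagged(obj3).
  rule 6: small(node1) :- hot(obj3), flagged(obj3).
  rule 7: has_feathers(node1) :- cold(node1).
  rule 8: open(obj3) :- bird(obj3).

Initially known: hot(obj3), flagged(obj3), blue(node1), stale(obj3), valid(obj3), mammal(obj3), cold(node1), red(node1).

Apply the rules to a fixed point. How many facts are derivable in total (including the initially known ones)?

[1] rule 1 [metal(obj3) :- valid(obj3), red(node1).]; rule 4 [ready(obj3) :- mammal(obj3).]; rule 6 [small(node1) :- hot(obj3), flagged(obj3).]; rule 7 [has_feathers(node1) :- cold(node1).]. ⇒ new: metal(obj3), ready(obj3), small(node1), has_feathers(node1).
[2] rule 3 [swims(node1) :- metal(obj3), flagged(obj3), mammal(obj3).]. ⇒ new: swims(node1).
[3] rule 5 [bird(obj3) :- swims(node1), flagged(obj3).]. ⇒ new: bird(obj3).
[4] rule 8 [open(obj3) :- bird(obj3).]. ⇒ new: open(obj3).
[5] rule 2 [signed(obj3) :- open(obj3).]. ⇒ new: signed(obj3).
Closure: {bird(obj3), blue(node1), cold(node1), flagged(obj3), has_feathers(node1), hot(obj3), mammal(obj3), metal(obj3), open(obj3), ready(obj3), red(node1), signed(obj3), small(node1), stale(obj3), swims(node1), valid(obj3)} — 16 facts.

16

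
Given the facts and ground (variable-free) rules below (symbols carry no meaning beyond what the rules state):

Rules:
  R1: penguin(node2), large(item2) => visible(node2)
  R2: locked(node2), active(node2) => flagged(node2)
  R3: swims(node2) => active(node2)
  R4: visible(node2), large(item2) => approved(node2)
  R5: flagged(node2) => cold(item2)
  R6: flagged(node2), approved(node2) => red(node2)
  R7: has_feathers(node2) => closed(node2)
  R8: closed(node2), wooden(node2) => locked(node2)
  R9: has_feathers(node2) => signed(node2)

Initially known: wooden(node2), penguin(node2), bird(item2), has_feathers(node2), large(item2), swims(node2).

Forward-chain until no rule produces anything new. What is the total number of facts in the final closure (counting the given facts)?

15

[1] R1 [penguin(node2), large(item2) => visible(node2)]; R3 [swims(node2) => active(node2)]; R7 [has_feathers(node2) => closed(node2)]; R9 [has_feathers(node2) => signed(node2)]. ⇒ new: visible(node2), active(node2), closed(node2), signed(node2).
[2] R4 [visible(node2), large(item2) => approved(node2)]; R8 [closed(node2), wooden(node2) => locked(node2)]. ⇒ new: approved(node2), locked(node2).
[3] R2 [locked(node2), active(node2) => flagged(node2)]. ⇒ new: flagged(node2).
[4] R5 [flagged(node2) => cold(item2)]; R6 [flagged(node2), approved(node2) => red(node2)]. ⇒ new: cold(item2), red(node2).
Closure: {active(node2), approved(node2), bird(item2), closed(node2), cold(item2), flagged(node2), has_feathers(node2), large(item2), locked(node2), penguin(node2), red(node2), signed(node2), swims(node2), visible(node2), wooden(node2)} — 15 facts.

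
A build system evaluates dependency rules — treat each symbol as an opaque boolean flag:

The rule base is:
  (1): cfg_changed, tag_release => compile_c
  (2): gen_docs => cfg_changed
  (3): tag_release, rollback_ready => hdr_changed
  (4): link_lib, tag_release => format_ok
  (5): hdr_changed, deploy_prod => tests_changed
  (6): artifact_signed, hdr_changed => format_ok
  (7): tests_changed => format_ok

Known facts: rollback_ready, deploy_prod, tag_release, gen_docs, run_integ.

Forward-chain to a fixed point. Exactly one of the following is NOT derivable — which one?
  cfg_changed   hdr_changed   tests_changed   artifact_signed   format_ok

Round 1 — (2), (3), derive cfg_changed, hdr_changed.
Round 2 — (1), (5), derive compile_c, tests_changed.
Round 3 — (7), derive format_ok.
Derived: cfg_changed (round 1), tests_changed (round 2), format_ok (round 3), hdr_changed (round 1). artifact_signed never appears in any round.

artifact_signed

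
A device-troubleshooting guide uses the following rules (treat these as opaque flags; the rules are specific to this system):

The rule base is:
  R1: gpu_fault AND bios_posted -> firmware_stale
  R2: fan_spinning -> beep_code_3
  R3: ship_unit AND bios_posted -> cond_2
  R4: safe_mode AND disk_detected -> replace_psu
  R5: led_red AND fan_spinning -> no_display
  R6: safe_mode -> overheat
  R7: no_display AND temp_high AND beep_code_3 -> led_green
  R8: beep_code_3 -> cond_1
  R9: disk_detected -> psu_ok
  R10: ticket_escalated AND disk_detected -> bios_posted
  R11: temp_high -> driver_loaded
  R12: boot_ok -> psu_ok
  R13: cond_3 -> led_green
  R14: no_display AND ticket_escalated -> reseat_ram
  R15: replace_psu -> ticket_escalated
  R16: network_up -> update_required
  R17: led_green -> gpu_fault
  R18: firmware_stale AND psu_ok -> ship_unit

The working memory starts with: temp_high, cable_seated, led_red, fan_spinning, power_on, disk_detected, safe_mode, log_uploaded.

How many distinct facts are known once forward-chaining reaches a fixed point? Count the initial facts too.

Round 1 fires R2, R4, R5, R6, R9, R11, giving beep_code_3, replace_psu, no_display, overheat, psu_ok, driver_loaded.
Round 2 fires R7, R8, R15, giving led_green, cond_1, ticket_escalated.
Round 3 fires R10, R14, R17, giving bios_posted, reseat_ram, gpu_fault.
Round 4 fires R1, giving firmware_stale.
Round 5 fires R18, giving ship_unit.
Round 6 fires R3, giving cond_2.
Closure: {beep_code_3, bios_posted, cable_seated, cond_1, cond_2, disk_detected, driver_loaded, fan_spinning, firmware_stale, gpu_fault, led_green, led_red, log_uploaded, no_display, overheat, power_on, psu_ok, replace_psu, reseat_ram, safe_mode, ship_unit, temp_high, ticket_escalated} — 23 facts.

23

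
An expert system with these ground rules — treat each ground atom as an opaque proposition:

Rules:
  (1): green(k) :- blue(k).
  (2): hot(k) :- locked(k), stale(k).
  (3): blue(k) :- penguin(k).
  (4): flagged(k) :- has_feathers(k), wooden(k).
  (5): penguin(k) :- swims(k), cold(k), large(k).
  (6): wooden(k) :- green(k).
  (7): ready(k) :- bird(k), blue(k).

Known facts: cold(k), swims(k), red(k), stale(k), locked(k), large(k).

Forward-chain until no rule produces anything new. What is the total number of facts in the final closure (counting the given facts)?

11

[1] (2) [hot(k) :- locked(k), stale(k).]; (5) [penguin(k) :- swims(k), cold(k), large(k).]. ⇒ new: hot(k), penguin(k).
[2] (3) [blue(k) :- penguin(k).]. ⇒ new: blue(k).
[3] (1) [green(k) :- blue(k).]. ⇒ new: green(k).
[4] (6) [wooden(k) :- green(k).]. ⇒ new: wooden(k).
Closure: {blue(k), cold(k), green(k), hot(k), large(k), locked(k), penguin(k), red(k), stale(k), swims(k), wooden(k)} — 11 facts.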